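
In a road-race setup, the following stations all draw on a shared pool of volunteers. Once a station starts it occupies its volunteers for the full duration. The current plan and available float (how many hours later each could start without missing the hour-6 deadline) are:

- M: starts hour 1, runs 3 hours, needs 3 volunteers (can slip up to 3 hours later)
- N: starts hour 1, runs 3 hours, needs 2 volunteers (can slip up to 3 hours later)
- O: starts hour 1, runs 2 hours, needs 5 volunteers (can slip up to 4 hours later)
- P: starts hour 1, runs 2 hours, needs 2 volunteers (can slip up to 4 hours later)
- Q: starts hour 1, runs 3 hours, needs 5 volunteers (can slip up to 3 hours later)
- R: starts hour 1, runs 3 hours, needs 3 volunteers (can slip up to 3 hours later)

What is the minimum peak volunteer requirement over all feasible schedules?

Early-start (M@1, N@1, O@1, P@1, Q@1, R@1) gives peak 20: h1:20  h2:20  h3:13  h4:0  h5:0  h6:0.
Shift P→3, Q→4, R→3.
Schedule M@1, N@1, O@1, P@3, Q@4, R@3: h1:10  h2:10  h3:10  h4:10  h5:8  h6:5 — peak 10.

10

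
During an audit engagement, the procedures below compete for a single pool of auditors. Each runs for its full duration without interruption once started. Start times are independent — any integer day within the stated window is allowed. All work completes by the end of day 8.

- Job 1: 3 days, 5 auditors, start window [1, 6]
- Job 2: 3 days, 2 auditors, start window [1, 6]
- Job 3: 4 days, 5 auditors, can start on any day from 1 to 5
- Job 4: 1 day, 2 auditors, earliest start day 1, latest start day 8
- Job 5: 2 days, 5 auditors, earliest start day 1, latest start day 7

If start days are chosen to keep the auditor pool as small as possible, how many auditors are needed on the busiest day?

Early-start (Job 1@1, Job 2@1, Job 3@1, Job 4@1, Job 5@1) gives peak 19: d1:19  d2:17  d3:12  d4:5  d5:0  d6:0  d7:0  d8:0.
Shift Job 3→4, Job 5→4.
Schedule Job 1@1, Job 2@1, Job 3@4, Job 4@1, Job 5@4: d1:9  d2:7  d3:7  d4:10  d5:10  d6:5  d7:5  d8:0 — peak 10.

10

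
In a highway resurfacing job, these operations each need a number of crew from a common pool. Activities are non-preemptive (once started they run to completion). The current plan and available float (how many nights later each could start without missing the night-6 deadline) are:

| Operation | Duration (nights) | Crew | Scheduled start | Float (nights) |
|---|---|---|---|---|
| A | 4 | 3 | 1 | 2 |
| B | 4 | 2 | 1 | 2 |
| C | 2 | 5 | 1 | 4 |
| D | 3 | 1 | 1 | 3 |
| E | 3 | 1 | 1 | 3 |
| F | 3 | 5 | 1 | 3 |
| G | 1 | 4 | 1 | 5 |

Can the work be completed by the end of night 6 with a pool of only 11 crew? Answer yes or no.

yes

Schedule A@1, B@1, C@1, D@1, E@3, F@4, G@3: n1:11  n2:11  n3:11  n4:11  n5:6  n6:5 — peak 11 ≤ 11.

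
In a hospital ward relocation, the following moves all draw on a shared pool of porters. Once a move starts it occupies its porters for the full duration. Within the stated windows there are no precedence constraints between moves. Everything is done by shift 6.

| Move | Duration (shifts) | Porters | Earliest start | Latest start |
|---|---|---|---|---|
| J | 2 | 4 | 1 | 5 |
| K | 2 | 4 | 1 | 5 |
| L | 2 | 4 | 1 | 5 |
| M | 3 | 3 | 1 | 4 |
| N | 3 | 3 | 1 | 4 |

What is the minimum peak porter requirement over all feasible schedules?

Early-start (J@1, K@1, L@1, M@1, N@1) gives peak 18: s1:18  s2:18  s3:6  s4:0  s5:0  s6:0.
Shift K→3, L→5, N→4.
Schedule J@1, K@3, L@5, M@1, N@4: s1:7  s2:7  s3:7  s4:7  s5:7  s6:7 — peak 7.
Total porter-shifts = 42 over 6 shifts ⇒ peak ≥ ⌈42/6⌉ = 7, so 7 is optimal.

7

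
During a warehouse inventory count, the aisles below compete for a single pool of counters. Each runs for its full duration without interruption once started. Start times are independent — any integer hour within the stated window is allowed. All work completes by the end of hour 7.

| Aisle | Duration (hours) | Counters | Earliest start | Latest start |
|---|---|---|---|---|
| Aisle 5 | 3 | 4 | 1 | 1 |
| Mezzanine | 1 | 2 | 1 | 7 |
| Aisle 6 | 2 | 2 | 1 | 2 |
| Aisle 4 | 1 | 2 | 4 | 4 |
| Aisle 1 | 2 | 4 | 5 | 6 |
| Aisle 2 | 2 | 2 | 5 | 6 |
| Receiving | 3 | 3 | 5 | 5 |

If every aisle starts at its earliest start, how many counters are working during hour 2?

At early start, hour 2 has: Aisle 5, Aisle 6.
Demand: 4 + 2 = 6.

6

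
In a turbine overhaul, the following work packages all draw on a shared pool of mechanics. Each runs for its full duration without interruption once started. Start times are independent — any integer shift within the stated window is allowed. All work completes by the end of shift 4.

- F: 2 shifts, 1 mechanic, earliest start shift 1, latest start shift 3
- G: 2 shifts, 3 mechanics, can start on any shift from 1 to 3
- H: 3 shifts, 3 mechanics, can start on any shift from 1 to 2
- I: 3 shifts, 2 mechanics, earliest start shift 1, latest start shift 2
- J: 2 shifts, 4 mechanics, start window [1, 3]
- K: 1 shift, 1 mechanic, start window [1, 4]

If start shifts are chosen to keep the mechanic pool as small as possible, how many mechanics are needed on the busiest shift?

Early-start (F@1, G@1, H@1, I@1, J@1, K@1) gives peak 14: s1:14  s2:13  s3:5  s4:0.
Shift J→3, K→4.
Schedule F@1, G@1, H@1, I@1, J@3, K@4: s1:9  s2:9  s3:9  s4:5 — peak 9.

9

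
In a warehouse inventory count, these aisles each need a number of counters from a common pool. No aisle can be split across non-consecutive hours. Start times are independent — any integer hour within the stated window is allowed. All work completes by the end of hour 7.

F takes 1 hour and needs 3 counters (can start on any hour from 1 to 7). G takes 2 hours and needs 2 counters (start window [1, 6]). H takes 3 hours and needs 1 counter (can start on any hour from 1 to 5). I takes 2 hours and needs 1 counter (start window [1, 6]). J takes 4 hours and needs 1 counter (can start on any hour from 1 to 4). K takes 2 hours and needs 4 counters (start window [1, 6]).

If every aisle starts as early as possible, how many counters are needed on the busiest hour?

12

Early-start schedule: F@1, G@1, H@1, I@1, J@1, K@1.
Load per hour: hour 1: 12, hour 2: 9, hour 3: 2, hour 4: 1, hour 5: 0, hour 6: 0, hour 7: 0.
Peak is 12.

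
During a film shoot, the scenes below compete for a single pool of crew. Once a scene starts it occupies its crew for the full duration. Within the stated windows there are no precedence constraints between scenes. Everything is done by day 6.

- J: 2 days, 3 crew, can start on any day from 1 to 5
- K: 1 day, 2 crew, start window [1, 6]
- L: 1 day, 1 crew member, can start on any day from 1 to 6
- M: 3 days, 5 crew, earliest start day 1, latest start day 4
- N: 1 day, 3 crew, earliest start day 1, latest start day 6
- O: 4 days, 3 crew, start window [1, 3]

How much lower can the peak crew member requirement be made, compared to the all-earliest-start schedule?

Early-start peak: d1:17  d2:11  d3:8  d4:3  d5:0  d6:0 ⇒ 17.
Leveled (J@1, K@1, L@1, M@2, N@5, O@3): d1:6  d2:8  d3:8  d4:8  d5:6  d6:3 ⇒ 8.
Reduction 17 − 8 = 9.

9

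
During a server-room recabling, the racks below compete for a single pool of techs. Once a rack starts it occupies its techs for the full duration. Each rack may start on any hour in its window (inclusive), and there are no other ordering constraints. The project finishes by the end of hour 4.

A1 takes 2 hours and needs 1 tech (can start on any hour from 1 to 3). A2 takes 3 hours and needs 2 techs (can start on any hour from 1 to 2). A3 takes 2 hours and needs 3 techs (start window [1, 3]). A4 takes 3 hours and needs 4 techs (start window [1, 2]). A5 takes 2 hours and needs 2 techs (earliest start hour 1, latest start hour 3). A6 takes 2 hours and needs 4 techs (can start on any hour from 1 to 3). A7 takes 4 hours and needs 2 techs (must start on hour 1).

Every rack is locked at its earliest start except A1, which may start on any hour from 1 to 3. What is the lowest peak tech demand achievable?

17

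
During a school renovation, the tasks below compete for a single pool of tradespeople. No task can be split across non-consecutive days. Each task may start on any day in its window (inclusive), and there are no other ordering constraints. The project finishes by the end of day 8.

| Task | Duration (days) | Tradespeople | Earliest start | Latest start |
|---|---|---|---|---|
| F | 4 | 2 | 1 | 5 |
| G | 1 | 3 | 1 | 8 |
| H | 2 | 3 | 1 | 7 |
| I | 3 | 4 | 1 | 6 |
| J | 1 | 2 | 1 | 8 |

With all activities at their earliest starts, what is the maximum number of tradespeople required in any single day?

Early-start schedule: F@1, G@1, H@1, I@1, J@1.
Load per day: day 1: 14, day 2: 9, day 3: 6, day 4: 2, day 5: 0, day 6: 0, day 7: 0, day 8: 0.
Peak is 14.

14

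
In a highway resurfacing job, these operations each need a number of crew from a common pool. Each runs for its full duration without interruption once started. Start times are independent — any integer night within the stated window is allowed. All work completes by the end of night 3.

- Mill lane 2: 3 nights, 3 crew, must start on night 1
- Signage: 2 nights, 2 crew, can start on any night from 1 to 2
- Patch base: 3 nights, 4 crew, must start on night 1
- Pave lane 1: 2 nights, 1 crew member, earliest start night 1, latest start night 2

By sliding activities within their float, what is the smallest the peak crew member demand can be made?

Schedule Mill lane 2@1, Signage@1, Patch base@1, Pave lane 1@1: n1:10  n2:10  n3:7 — peak 10.
No arrangement of the 4 feasible schedules does better.

10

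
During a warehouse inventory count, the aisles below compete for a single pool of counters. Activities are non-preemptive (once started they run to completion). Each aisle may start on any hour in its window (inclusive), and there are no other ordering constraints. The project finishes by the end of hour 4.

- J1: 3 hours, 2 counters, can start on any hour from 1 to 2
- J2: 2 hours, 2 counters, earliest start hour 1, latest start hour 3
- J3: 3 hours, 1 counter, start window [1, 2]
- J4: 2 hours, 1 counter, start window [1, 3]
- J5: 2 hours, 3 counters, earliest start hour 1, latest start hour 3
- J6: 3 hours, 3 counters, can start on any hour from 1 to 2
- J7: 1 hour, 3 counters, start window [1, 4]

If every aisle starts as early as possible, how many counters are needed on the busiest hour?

Early-start schedule: J1@1, J2@1, J3@1, J4@1, J5@1, J6@1, J7@1.
Load per hour: hour 1: 15, hour 2: 12, hour 3: 6, hour 4: 0.
Peak is 15.

15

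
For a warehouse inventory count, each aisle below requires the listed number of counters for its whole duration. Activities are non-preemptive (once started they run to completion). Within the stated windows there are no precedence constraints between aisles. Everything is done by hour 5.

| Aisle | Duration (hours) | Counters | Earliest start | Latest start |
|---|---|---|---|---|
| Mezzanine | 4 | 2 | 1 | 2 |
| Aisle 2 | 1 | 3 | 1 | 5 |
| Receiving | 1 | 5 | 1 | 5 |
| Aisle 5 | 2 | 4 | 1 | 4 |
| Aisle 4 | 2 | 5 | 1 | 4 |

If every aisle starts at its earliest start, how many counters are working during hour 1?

At early start, hour 1 has: Mezzanine, Aisle 2, Receiving, Aisle 5, Aisle 4.
Demand: 2 + 3 + 5 + 4 + 5 = 19.

19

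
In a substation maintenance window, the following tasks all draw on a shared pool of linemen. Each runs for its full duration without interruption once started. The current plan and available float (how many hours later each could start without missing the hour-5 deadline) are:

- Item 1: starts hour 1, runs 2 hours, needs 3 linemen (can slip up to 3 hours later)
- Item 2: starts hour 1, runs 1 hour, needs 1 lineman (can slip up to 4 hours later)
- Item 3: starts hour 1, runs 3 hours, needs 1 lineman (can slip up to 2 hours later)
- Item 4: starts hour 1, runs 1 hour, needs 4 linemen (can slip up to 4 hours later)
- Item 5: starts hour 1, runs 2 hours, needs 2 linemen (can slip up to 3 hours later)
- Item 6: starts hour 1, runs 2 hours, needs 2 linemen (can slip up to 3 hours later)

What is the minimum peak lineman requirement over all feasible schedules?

Early-start (Item 1@1, Item 2@1, Item 3@1, Item 4@1, Item 5@1, Item 6@1) gives peak 13: h1:13  h2:8  h3:1  h4:0  h5:0.
Shift Item 4→3, Item 5→4, Item 6→4.
Schedule Item 1@1, Item 2@1, Item 3@1, Item 4@3, Item 5@4, Item 6@4: h1:5  h2:4  h3:5  h4:4  h5:4 — peak 5.
Total lineman-hours = 22 over 5 hours ⇒ peak ≥ ⌈22/5⌉ = 5, so 5 is optimal.

5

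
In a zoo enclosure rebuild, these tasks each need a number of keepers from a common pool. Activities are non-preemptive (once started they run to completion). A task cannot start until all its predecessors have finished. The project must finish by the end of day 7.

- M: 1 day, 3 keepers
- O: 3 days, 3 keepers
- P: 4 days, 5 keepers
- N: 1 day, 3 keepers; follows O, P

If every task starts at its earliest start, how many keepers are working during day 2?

8

At early start, day 2 has: O, P.
Demand: 3 + 5 = 8.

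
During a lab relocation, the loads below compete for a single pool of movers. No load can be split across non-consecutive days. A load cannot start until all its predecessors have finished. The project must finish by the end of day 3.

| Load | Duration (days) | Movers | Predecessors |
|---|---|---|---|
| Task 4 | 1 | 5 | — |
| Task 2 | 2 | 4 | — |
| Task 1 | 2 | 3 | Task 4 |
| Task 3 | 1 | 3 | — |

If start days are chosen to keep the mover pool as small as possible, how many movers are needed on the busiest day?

8

Early-start (Task 4@1, Task 2@1, Task 1@2, Task 3@1) gives peak 12: d1:12  d2:7  d3:3.
Shift Task 2→2.
Schedule Task 4@1, Task 2@2, Task 1@2, Task 3@1: d1:8  d2:7  d3:7 — peak 8.
Total mover-days = 22 over 3 days ⇒ peak ≥ ⌈22/3⌉ = 8, so 8 is optimal.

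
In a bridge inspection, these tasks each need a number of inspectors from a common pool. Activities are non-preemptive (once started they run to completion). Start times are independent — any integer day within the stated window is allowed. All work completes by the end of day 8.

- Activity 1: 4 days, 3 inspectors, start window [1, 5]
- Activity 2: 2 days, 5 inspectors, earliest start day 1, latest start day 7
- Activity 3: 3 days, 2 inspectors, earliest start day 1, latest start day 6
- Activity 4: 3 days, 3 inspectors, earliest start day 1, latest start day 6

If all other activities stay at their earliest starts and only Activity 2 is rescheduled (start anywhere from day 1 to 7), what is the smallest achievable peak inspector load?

8

Activity 2@1: d1:13  d2:13  d3:8  d4:3  d5:0  d6:0  d7:0  d8:0 → peak 13
Activity 2@2: d1:8  d2:13  d3:13  d4:3  d5:0  d6:0  d7:0  d8:0 → peak 13
Activity 2@3: d1:8  d2:8  d3:13  d4:8  d5:0  d6:0  d7:0  d8:0 → peak 13
Activity 2@4: d1:8  d2:8  d3:8  d4:8  d5:5  d6:0  d7:0  d8:0 → peak 8
Activity 2@5: d1:8  d2:8  d3:8  d4:3  d5:5  d6:5  d7:0  d8:0 → peak 8
Activity 2@6: d1:8  d2:8  d3:8  d4:3  d5:0  d6:5  d7:5  d8:0 → peak 8
Activity 2@7: d1:8  d2:8  d3:8  d4:3  d5:0  d6:0  d7:5  d8:5 → peak 8
Best is Activity 2@4, peak 8.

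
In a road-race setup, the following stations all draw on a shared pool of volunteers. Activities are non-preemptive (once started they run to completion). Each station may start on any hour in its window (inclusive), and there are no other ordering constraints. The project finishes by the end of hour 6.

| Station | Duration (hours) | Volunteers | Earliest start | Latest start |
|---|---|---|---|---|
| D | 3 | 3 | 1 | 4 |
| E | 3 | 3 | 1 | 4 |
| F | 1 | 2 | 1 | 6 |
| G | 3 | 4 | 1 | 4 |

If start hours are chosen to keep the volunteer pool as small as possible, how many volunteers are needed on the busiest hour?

Early-start (D@1, E@1, F@1, G@1) gives peak 12: h1:12  h2:10  h3:10  h4:0  h5:0  h6:0.
Shift F→4, G→4.
Schedule D@1, E@1, F@4, G@4: h1:6  h2:6  h3:6  h4:6  h5:4  h6:4 — peak 6.
Total volunteer-hours = 32 over 6 hours ⇒ peak ≥ ⌈32/6⌉ = 6, so 6 is optimal.

6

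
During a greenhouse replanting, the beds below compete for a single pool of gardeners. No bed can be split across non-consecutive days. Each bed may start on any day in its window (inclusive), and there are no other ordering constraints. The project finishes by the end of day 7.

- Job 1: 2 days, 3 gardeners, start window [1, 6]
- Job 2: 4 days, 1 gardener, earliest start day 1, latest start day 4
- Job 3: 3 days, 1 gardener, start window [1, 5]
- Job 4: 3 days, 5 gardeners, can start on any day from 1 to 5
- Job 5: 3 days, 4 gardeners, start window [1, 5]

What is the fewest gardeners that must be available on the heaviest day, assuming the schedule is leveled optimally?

7

Early-start (Job 1@1, Job 2@1, Job 3@1, Job 4@1, Job 5@1) gives peak 14: d1:14  d2:14  d3:11  d4:1  d5:0  d6:0  d7:0.
Shift Job 2→3, Job 3→3, Job 4→4.
Schedule Job 1@1, Job 2@3, Job 3@3, Job 4@4, Job 5@1: d1:7  d2:7  d3:6  d4:7  d5:7  d6:6  d7:0 — peak 7.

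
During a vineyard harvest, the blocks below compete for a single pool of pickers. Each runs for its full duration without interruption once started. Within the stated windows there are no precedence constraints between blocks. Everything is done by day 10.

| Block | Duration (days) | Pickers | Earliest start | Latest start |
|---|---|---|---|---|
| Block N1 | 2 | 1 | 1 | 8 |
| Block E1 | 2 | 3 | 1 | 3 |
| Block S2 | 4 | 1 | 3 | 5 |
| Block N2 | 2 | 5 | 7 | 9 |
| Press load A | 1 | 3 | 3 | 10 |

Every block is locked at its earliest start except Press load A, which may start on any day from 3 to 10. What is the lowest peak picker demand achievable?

5

Press load A@3: d1:4  d2:4  d3:4  d4:1  d5:1  d6:1  d7:5  d8:5  d9:0  d10:0 → peak 5
Press load A@4: d1:4  d2:4  d3:1  d4:4  d5:1  d6:1  d7:5  d8:5  d9:0  d10:0 → peak 5
Press load A@5: d1:4  d2:4  d3:1  d4:1  d5:4  d6:1  d7:5  d8:5  d9:0  d10:0 → peak 5
Press load A@6: d1:4  d2:4  d3:1  d4:1  d5:1  d6:4  d7:5  d8:5  d9:0  d10:0 → peak 5
Press load A@7: d1:4  d2:4  d3:1  d4:1  d5:1  d6:1  d7:8  d8:5  d9:0  d10:0 → peak 8
Press load A@8: d1:4  d2:4  d3:1  d4:1  d5:1  d6:1  d7:5  d8:8  d9:0  d10:0 → peak 8
Press load A@9: d1:4  d2:4  d3:1  d4:1  d5:1  d6:1  d7:5  d8:5  d9:3  d10:0 → peak 5
Press load A@10: d1:4  d2:4  d3:1  d4:1  d5:1  d6:1  d7:5  d8:5  d9:0  d10:3 → peak 5
Best is Press load A@3, peak 5.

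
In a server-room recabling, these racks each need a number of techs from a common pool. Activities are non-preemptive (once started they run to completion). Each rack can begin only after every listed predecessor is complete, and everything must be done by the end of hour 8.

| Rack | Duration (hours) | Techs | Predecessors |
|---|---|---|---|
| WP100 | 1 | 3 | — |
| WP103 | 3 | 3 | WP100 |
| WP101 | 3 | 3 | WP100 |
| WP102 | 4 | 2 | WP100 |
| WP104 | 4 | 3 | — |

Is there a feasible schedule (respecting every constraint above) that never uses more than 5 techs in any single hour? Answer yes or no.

no

Total tech-hours = 41; over 8 hours the average is 41/8 > 5, so some hour must exceed 5.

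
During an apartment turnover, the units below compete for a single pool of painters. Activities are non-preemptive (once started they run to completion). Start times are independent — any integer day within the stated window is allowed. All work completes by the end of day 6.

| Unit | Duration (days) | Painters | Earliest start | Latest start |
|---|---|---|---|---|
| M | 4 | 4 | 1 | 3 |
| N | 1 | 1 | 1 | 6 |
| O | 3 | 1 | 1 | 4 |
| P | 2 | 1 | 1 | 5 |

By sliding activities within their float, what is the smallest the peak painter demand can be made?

5

Early-start (M@1, N@1, O@1, P@1) gives peak 7: d1:7  d2:6  d3:5  d4:4  d5:0  d6:0.
Shift O→2, P→5.
Schedule M@1, N@1, O@2, P@5: d1:5  d2:5  d3:5  d4:5  d5:1  d6:1 — peak 5.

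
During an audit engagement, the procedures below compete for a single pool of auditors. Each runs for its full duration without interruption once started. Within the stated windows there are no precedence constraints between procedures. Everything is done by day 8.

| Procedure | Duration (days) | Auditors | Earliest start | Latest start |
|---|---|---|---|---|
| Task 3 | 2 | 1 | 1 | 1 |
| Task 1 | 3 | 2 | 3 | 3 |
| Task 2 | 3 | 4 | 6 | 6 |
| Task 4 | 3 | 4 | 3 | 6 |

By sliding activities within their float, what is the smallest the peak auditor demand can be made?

Schedule Task 3@1, Task 1@3, Task 2@6, Task 4@3: d1:1  d2:1  d3:6  d4:6  d5:6  d6:4  d7:4  d8:4 — peak 6.
No arrangement of the 4 feasible schedules does better.

6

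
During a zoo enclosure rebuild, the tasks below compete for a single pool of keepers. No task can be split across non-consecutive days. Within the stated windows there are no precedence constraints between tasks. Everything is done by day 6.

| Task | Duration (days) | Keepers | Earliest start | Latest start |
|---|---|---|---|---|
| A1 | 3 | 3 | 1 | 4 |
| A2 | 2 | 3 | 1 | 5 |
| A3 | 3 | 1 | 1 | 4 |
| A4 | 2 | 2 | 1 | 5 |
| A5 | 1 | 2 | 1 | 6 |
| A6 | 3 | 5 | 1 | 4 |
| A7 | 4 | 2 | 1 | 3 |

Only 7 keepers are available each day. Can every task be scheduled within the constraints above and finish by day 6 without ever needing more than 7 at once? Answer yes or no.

Total keeper-days = 47; over 6 days the average is 47/6 > 7, so some day must exceed 7.

no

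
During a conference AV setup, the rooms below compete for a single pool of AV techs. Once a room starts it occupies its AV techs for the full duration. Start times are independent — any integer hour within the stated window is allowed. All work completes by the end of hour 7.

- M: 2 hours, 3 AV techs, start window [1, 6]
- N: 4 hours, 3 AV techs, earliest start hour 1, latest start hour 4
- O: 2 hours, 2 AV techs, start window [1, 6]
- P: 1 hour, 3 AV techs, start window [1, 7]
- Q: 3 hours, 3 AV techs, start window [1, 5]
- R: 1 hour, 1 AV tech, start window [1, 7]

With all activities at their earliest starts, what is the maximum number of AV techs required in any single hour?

15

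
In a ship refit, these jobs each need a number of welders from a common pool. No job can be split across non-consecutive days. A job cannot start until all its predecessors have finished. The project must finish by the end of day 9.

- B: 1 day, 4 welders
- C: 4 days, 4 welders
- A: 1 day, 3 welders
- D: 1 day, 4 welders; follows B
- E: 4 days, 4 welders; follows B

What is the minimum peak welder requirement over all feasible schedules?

8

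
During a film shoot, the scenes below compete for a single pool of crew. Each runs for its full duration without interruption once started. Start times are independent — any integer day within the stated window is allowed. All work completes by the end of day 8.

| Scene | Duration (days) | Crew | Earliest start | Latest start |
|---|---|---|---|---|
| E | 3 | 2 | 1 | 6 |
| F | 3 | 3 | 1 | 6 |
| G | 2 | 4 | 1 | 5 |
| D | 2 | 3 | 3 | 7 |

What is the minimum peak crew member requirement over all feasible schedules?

5

Early-start (E@1, F@1, G@1, D@3) gives peak 9: d1:9  d2:9  d3:8  d4:3  d5:0  d6:0  d7:0  d8:0.
Shift G→4, D→6.
Schedule E@1, F@1, G@4, D@6: d1:5  d2:5  d3:5  d4:4  d5:4  d6:3  d7:3  d8:0 — peak 5.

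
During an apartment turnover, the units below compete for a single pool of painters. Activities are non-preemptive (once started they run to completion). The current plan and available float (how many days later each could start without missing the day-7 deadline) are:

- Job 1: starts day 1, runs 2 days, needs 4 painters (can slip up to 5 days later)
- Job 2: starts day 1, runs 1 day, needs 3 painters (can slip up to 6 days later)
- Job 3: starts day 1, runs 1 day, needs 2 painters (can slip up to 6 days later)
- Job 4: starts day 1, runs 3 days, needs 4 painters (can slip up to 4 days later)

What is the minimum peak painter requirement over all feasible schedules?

Early-start (Job 1@1, Job 2@1, Job 3@1, Job 4@1) gives peak 13: d1:13  d2:8  d3:4  d4:0  d5:0  d6:0  d7:0.
Shift Job 2→3, Job 3→4, Job 4→5.
Schedule Job 1@1, Job 2@3, Job 3@4, Job 4@5: d1:4  d2:4  d3:3  d4:2  d5:4  d6:4  d7:4 — peak 4.
Total painter-days = 25 over 7 days ⇒ peak ≥ ⌈25/7⌉ = 4, so 4 is optimal.

4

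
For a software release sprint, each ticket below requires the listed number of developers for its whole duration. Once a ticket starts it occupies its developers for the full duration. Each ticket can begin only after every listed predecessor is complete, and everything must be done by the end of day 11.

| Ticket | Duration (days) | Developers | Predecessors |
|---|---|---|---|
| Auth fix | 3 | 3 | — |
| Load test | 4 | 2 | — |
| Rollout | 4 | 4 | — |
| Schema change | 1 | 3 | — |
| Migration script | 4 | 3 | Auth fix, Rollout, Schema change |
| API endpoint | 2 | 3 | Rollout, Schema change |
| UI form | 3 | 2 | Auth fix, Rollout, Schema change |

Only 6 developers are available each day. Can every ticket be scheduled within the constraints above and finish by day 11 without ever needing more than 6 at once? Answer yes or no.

yes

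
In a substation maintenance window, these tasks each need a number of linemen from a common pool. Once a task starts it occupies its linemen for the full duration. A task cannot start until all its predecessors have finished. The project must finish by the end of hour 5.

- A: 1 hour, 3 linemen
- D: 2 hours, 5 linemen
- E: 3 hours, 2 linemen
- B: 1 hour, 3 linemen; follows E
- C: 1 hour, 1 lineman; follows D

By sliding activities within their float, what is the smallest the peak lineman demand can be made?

Early-start (A@1, D@1, E@1, B@4, C@3) gives peak 10: h1:10  h2:7  h3:3  h4:3  h5:0.
Shift D→2, C→4.
Schedule A@1, D@2, E@1, B@4, C@4: h1:5  h2:7  h3:7  h4:4  h5:0 — peak 7.

7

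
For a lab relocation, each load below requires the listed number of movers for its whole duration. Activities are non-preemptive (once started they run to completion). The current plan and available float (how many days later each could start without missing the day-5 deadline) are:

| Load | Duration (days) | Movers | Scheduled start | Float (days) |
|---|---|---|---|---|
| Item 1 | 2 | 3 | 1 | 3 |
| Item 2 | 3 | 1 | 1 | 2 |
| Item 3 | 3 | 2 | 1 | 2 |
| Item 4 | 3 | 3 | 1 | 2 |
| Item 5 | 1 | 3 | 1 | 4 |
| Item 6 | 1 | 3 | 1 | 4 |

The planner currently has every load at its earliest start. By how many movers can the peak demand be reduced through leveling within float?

9

Early-start peak: d1:15  d2:9  d3:6  d4:0  d5:0 ⇒ 15.
Leveled (Item 1@1, Item 2@1, Item 3@1, Item 4@3, Item 5@4, Item 6@5): d1:6  d2:6  d3:6  d4:6  d5:6 ⇒ 6.
Reduction 15 − 6 = 9.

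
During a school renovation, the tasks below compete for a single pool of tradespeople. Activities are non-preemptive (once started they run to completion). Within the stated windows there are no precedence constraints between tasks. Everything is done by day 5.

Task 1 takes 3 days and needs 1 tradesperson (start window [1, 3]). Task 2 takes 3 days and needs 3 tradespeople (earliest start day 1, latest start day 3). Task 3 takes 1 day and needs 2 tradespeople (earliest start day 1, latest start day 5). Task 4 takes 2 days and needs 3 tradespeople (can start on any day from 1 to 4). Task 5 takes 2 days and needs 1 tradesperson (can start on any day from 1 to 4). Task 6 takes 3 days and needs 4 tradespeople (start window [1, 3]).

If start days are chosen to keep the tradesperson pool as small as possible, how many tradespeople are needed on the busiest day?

8

Early-start (Task 1@1, Task 2@1, Task 3@1, Task 4@1, Task 5@1, Task 6@1) gives peak 14: d1:14  d2:12  d3:8  d4:0  d5:0.
Shift Task 4→4, Task 6→3.
Schedule Task 1@1, Task 2@1, Task 3@1, Task 4@4, Task 5@1, Task 6@3: d1:7  d2:5  d3:8  d4:7  d5:7 — peak 8.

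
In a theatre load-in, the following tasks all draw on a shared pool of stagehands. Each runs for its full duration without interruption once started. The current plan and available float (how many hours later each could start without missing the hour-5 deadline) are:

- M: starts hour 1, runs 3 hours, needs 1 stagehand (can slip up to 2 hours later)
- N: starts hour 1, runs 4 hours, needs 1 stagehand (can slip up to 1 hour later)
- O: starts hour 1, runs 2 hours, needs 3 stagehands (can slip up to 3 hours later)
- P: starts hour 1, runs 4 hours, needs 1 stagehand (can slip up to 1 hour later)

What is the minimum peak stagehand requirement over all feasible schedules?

Early-start (M@1, N@1, O@1, P@1) gives peak 6: h1:6  h2:6  h3:3  h4:2  h5:0.
Shift O→4.
Schedule M@1, N@1, O@4, P@1: h1:3  h2:3  h3:3  h4:5  h5:3 — peak 5.

5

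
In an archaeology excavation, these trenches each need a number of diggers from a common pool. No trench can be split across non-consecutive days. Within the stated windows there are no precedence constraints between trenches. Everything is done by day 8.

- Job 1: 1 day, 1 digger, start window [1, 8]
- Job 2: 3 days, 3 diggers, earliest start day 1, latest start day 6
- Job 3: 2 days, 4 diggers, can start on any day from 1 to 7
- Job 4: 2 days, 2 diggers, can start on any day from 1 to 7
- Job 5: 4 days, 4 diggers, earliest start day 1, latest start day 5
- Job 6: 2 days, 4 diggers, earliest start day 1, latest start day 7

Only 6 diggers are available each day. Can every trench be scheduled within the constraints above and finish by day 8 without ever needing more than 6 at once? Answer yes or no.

no

The minimum achievable peak is 7; 6 < 7, so no feasible schedule stays within the cap.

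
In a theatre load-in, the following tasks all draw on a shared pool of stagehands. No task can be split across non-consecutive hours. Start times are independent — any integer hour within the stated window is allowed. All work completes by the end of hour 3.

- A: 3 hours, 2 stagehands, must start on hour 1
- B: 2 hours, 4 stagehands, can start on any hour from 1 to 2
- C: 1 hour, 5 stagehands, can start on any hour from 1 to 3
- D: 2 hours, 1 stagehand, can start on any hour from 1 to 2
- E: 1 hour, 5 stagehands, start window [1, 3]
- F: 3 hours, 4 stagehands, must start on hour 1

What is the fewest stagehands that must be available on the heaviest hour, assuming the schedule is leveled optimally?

Early-start (A@1, B@1, C@1, D@1, E@1, F@1) gives peak 21: h1:21  h2:11  h3:6.
Shift D→2, E→3.
Schedule A@1, B@1, C@1, D@2, E@3, F@1: h1:15  h2:11  h3:12 — peak 15.

15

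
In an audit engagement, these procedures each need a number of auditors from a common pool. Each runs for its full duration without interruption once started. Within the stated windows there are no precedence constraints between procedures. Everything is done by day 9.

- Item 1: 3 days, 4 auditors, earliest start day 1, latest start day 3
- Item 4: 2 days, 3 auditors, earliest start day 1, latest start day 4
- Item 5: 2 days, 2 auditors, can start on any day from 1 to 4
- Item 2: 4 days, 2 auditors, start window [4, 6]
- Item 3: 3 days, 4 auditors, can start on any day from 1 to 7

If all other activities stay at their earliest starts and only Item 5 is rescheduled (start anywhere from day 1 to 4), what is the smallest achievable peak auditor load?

Item 5@1: d1:13  d2:13  d3:8  d4:2  d5:2  d6:2  d7:2  d8:0  d9:0 → peak 13
Item 5@2: d1:11  d2:13  d3:10  d4:2  d5:2  d6:2  d7:2  d8:0  d9:0 → peak 13
Item 5@3: d1:11  d2:11  d3:10  d4:4  d5:2  d6:2  d7:2  d8:0  d9:0 → peak 11
Item 5@4: d1:11  d2:11  d3:8  d4:4  d5:4  d6:2  d7:2  d8:0  d9:0 → peak 11
Best is Item 5@3, peak 11.

11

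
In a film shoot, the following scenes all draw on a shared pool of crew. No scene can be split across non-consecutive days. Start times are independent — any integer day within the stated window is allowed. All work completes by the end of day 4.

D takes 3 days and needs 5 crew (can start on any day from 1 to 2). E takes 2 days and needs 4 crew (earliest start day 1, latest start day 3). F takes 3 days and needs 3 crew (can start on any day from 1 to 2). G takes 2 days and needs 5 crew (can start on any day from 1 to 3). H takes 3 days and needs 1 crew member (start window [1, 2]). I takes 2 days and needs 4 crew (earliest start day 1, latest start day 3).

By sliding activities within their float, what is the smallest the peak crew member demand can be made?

Early-start (D@1, E@1, F@1, G@1, H@1, I@1) gives peak 22: d1:22  d2:22  d3:9  d4:0.
Shift G→3.
Schedule D@1, E@1, F@1, G@3, H@1, I@1: d1:17  d2:17  d3:14  d4:5 — peak 17.

17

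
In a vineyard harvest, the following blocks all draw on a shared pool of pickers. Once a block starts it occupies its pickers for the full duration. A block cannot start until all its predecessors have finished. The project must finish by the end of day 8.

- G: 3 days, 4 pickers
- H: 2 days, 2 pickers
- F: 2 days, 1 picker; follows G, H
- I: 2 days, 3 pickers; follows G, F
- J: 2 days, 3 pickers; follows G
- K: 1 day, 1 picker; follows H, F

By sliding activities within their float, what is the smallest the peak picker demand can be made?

6

Schedule G@1, H@1, F@4, I@6, J@4, K@6: d1:6  d2:6  d3:4  d4:4  d5:4  d6:4  d7:3  d8:0 — peak 6.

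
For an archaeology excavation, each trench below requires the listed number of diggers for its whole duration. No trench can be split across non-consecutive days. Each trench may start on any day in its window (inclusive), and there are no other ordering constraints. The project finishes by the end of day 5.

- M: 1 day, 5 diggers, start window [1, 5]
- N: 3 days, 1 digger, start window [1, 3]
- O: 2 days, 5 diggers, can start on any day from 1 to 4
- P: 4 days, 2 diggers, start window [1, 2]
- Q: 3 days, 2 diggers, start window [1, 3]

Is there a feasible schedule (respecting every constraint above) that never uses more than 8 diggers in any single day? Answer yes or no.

yes

Schedule M@1, N@1, O@4, P@2, Q@1: d1:8  d2:5  d3:5  d4:7  d5:7 — peak 8 ≤ 8.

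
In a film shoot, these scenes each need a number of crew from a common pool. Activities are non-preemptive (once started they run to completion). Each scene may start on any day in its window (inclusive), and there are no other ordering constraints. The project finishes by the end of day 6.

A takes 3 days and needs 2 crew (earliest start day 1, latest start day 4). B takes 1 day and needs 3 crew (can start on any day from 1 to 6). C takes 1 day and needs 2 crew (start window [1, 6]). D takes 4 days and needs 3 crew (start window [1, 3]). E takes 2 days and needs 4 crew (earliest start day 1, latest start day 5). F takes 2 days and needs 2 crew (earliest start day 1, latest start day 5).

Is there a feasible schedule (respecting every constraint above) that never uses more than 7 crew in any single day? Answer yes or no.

yes

Schedule A@1, B@1, C@1, D@2, E@4, F@2: d1:7  d2:7  d3:7  d4:7  d5:7  d6:0 — peak 7 ≤ 7.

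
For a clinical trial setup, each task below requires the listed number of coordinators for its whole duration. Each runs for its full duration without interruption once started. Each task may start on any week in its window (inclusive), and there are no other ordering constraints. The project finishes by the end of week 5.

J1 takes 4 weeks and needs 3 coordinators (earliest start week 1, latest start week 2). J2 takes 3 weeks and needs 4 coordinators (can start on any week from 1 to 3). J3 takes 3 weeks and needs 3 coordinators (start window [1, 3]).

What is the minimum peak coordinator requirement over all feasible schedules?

Schedule J1@1, J2@1, J3@1: w1:10  w2:10  w3:10  w4:3  w5:0 — peak 10.
No arrangement of the 18 feasible schedules does better.

10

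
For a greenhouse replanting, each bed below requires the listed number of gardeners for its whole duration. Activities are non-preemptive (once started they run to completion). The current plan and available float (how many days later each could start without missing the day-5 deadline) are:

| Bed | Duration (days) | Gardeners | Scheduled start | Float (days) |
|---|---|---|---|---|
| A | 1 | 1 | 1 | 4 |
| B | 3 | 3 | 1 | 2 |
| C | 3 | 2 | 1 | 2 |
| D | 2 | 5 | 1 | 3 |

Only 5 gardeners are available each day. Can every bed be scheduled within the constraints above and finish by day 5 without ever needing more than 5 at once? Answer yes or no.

no

Total gardener-days = 26; over 5 days the average is 26/5 > 5, so some day must exceed 5.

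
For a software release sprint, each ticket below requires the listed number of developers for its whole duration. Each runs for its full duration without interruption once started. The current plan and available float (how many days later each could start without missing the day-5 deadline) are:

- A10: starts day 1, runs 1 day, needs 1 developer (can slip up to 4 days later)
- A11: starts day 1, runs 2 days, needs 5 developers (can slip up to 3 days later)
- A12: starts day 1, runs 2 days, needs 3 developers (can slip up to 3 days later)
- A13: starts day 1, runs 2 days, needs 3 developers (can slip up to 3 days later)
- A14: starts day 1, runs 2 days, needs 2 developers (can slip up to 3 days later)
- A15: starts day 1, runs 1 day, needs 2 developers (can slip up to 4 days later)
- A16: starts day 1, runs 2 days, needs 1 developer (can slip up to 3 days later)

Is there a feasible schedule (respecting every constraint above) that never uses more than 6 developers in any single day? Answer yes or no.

no

Total developer-days = 31; over 5 days the average is 31/5 > 6, so some day must exceed 6.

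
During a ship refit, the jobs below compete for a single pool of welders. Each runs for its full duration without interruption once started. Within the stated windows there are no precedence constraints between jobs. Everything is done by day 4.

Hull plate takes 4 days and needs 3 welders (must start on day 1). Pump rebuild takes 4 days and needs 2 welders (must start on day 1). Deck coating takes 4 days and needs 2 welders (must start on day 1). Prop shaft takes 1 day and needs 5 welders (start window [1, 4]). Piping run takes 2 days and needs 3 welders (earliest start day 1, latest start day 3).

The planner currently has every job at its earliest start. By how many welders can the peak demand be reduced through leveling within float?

3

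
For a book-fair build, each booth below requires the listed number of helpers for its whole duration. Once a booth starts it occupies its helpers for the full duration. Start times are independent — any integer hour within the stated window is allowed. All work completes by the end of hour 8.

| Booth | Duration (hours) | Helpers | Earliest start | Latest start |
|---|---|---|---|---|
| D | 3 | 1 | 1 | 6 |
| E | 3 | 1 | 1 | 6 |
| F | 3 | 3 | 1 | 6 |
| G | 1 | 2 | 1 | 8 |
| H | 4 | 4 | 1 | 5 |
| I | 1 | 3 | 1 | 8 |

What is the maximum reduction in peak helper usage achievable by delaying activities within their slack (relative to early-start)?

9

Early-start peak: h1:14  h2:9  h3:9  h4:4  h5:0  h6:0  h7:0  h8:0 ⇒ 14.
Leveled (D@1, E@1, F@1, G@4, H@5, I@4): h1:5  h2:5  h3:5  h4:5  h5:4  h6:4  h7:4  h8:4 ⇒ 5.
Reduction 14 − 5 = 9.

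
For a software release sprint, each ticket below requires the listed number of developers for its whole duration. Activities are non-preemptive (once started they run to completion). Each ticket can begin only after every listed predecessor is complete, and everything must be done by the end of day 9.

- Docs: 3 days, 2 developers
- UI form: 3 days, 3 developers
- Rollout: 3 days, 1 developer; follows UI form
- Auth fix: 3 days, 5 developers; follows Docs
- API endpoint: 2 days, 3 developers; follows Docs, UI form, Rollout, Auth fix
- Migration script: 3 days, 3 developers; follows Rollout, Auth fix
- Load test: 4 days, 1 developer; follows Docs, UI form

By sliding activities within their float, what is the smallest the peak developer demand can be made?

Schedule Docs@1, UI form@1, Rollout@4, Auth fix@4, API endpoint@7, Migration script@7, Load test@4: d1:5  d2:5  d3:5  d4:7  d5:7  d6:7  d7:7  d8:6  d9:3 — peak 7.
No arrangement of the 6 feasible schedules does better.

7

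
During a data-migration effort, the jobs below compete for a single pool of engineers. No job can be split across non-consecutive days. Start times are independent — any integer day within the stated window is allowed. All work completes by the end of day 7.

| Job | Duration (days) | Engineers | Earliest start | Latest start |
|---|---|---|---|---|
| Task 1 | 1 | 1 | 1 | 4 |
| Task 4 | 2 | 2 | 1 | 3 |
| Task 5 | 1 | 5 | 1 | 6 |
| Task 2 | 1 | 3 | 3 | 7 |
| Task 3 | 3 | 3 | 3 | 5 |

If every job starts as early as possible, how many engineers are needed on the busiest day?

8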